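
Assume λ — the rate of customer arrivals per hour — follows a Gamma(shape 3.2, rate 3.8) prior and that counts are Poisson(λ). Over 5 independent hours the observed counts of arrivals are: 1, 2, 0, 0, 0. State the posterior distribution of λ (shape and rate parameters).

Posterior: Gamma(shape=6.2, rate=8.8)

The Poisson likelihood adds the total count to the shape and the number of exposure periods to the rate. Here ∑xᵢ = 3 and n = 5, so shape 3.2→6.2 and rate 3.8→8.8.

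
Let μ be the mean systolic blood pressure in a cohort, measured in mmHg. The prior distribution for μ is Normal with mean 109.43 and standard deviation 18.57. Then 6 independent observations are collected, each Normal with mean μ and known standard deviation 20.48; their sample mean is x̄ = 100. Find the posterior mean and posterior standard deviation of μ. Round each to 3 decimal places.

Prior precision 1/τ₀² = 1/18.57² = 0.00289985; data precision n/σ² = 6/20.48² = 0.0143051.
Posterior precision = 0.00289985 + 0.0143051 = 0.0172050, giving posterior SD = 1/√0.0172050 = 7.624.
Posterior mean = (0.00289985·109.43 + 0.0143051·100) / 0.0172050 = 101.589.

Posterior mean ≈ 101.589; posterior SD ≈ 7.624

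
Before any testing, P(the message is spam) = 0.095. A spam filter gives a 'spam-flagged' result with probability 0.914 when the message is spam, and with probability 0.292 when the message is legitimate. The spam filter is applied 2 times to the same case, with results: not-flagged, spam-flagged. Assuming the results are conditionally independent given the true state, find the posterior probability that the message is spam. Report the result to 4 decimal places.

Posterior P(H) ≈ 0.0384

With H the event that the message is spam, the joint likelihood of the observed sequence is P(data|H) = 0.086·0.914 = 0.078604 and P(data|¬H) = 0.708·0.292 = 0.20674.
Bayes: P(H|data) = 0.095·0.078604 / (0.095·0.078604 + 0.905·0.20674) = 0.0074674/0.19456 = 0.0384.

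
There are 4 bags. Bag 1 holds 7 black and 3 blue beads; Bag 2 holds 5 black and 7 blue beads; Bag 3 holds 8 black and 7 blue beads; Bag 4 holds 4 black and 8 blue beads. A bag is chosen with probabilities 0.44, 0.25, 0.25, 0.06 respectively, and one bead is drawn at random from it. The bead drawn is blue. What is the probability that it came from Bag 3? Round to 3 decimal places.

Posterior probability ≈ 0.269

P(blue|Bag 1) = 0.3; P(blue|Bag 2) = 0.5833; P(blue|Bag 3) = 0.4667; P(blue|Bag 4) = 0.6667.
Prior × likelihood for each source: 0.44·0.3=0.1320, 0.25·0.5833=0.1458, 0.25·0.4667=0.1167, 0.06·0.6667=0.04000. Summing gives P(blue) = 0.43450.
P(Bag 3 | blue) = 0.1167 / 0.43450 = 0.269.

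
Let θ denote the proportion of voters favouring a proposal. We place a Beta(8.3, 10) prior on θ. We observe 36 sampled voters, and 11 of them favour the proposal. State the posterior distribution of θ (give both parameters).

Posterior: Beta(19.3, 35)

Observing 11 successes and 25 failures updates Beta(8.3, 10) by adding the success and failure counts to the two shape parameters: α = 8.3+11 = 19.3, β = 10+25 = 35.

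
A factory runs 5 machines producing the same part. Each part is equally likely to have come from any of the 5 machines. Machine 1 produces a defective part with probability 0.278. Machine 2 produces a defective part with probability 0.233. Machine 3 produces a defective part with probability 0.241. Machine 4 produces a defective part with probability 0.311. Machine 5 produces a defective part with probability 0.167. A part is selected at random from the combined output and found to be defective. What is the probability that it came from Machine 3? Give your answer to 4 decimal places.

Posterior probability ≈ 0.1959

Tabulate prior·likelihood by source: [1] prior 0.2, lik 0.278, product 0.05560; [2] prior 0.2, lik 0.233, product 0.04660; [3] prior 0.2, lik 0.241, product 0.04820; [4] prior 0.2, lik 0.311, product 0.06220; [5] prior 0.2, lik 0.167, product 0.03340.
Normalizing constant = 0.24600; the posterior for Machine 3 is its product over the sum, 0.04820/0.24600 = 0.1959.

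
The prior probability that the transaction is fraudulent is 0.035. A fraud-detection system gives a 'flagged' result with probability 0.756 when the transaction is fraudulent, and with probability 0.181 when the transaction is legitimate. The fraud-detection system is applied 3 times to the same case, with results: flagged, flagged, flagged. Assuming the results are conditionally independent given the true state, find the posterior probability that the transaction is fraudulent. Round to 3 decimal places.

Posterior P(H) ≈ 0.725

Let H be the event that the transaction is fraudulent; start with P(H) = 0.035. P('flagged'|H) = 0.756, P('flagged'|¬H) = 0.181.
Update on result 1 ('flagged'): P(H) ← 0.756·0.0350 / (0.756·0.0350 + 0.181·0.9650) = 0.026460/0.20112 = 0.1316.
Update on result 2 ('flagged'): P(H) ← 0.756·0.1316 / (0.756·0.1316 + 0.181·0.8684) = 0.099459/0.25665 = 0.3875.
Update on result 3 ('flagged'): P(H) ← 0.756·0.3875 / (0.756·0.3875 + 0.181·0.6125) = 0.29298/0.40383 = 0.7255.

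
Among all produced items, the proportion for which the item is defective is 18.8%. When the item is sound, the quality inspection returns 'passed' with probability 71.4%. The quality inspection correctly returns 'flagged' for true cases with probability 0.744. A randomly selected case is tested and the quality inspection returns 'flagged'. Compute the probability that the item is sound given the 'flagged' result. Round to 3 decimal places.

Write H for 'the item is defective'. Prior odds H:¬H = 0.188/0.812 = 0.23153. For the 'flagged' outcome, the likelihood ratio is 0.744/0.286 = 2.6014.
Posterior odds = 0.23153 × 2.6014 = 0.60229, so P(H|E) = 0.60229/(1+0.60229) = 0.376. Then P(¬H|E) = 1 − 0.376 = 0.624.

P(¬H | E) ≈ 0.624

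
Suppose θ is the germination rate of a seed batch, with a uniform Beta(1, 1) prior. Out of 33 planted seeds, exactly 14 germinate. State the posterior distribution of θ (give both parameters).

Posterior: Beta(15, 20)

The binomial likelihood is conjugate to the Beta prior: with 14 successes and 19 failures, the posterior is Beta(1+14, 1+19) = Beta(15, 20).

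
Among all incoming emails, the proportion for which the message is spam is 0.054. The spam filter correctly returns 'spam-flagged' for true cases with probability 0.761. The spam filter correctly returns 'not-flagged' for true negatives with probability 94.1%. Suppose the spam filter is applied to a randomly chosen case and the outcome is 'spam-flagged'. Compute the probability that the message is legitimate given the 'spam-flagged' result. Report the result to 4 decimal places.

Write H for 'the message is spam'. Prior odds H:¬H = 0.054/0.946 = 0.057082. For the 'spam-flagged' outcome, the likelihood ratio is 0.761/0.059 = 12.898.
Posterior odds = 0.057082 × 12.898 = 0.73627, so P(H|E) = 0.73627/(1+0.73627) = 0.4241. Then P(¬H|E) = 1 − 0.4241 = 0.5759.

P(¬H | E) ≈ 0.5759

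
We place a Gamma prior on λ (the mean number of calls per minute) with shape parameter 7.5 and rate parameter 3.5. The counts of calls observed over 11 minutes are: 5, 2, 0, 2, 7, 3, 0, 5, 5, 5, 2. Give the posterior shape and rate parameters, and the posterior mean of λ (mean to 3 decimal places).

The Poisson likelihood adds the total count to the shape and the number of exposure periods to the rate. Here ∑xᵢ = 36 and n = 11, so shape 7.5→43.5 and rate 3.5→14.5.
Posterior mean = shape/rate = 43.5/14.5 = 3.000.

Posterior: Gamma(shape=43.5, rate=14.5); mean ≈ 3.000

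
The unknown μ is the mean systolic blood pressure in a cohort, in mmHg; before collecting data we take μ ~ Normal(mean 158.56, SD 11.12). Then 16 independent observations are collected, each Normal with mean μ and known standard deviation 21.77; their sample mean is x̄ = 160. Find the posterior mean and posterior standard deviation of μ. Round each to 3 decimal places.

Prior precision 1/τ₀² = 1/11.12² = 0.00808706; data precision n/σ² = 16/21.77² = 0.0337601.
Posterior precision = 0.00808706 + 0.0337601 = 0.0418471, giving posterior SD = 1/√0.0418471 = 4.888.
Posterior mean = (0.00808706·158.56 + 0.0337601·160) / 0.0418471 = 159.722.

Posterior mean ≈ 159.722; posterior SD ≈ 4.888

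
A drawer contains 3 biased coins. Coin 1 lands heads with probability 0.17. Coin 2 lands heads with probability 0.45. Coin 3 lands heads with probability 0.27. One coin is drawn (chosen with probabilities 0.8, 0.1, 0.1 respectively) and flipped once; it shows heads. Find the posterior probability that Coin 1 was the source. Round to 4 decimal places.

Posterior probability ≈ 0.6538

Tabulate prior·likelihood by source: [1] prior 0.8, lik 0.17, product 0.1360; [2] prior 0.1, lik 0.45, product 0.04500; [3] prior 0.1, lik 0.27, product 0.02700.
Normalizing constant = 0.20800; the posterior for Coin 1 is its product over the sum, 0.1360/0.20800 = 0.6538.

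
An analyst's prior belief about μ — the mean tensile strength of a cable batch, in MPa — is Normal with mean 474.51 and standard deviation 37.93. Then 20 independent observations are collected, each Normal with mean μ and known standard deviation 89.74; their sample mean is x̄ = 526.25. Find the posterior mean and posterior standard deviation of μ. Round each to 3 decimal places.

Posterior mean ≈ 514.936; posterior SD ≈ 17.737

With known σ, the Normal prior is conjugate. Weight on the data is w = (n/σ²)/(n/σ² + 1/τ₀²) = 0.00248346/(0.00248346+0.00069508) = 0.78132.
Posterior mean = w·x̄ + (1−w)·μ₀ = 0.78132·526.25 + 0.21868·474.51 = 514.936. Posterior variance = 1/(0.00248346+0.00069508) = 314.610, so SD = 17.737.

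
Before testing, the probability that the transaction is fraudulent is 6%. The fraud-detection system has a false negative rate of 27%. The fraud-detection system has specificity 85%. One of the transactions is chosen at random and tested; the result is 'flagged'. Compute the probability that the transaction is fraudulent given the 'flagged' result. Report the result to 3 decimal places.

P(H | E) ≈ 0.237

Write H for 'the transaction is fraudulent'. Prior odds H:¬H = 0.06/0.94 = 0.063830. For the 'flagged' outcome, the likelihood ratio is 0.73/0.15 = 4.8667.
Posterior odds = 0.063830 × 4.8667 = 0.31064, so P(H|E) = 0.31064/(1+0.31064) = 0.237.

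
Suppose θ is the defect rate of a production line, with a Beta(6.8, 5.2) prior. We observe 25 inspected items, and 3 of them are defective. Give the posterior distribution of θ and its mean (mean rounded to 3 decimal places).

The binomial likelihood is conjugate to the Beta prior: with 3 successes and 22 failures, the posterior is Beta(6.8+3, 5.2+22) = Beta(9.8, 27.2).
Posterior mean = α/(α+β) = 9.8/37 = 0.265.

Posterior: Beta(9.8, 27.2); mean ≈ 0.265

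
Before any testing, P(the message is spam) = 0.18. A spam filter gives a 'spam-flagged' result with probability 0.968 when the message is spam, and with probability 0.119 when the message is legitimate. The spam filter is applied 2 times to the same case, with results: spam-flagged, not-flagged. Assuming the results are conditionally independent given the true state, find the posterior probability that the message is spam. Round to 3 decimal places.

Let H be the event that the message is spam; start with P(H) = 0.18. P('spam-flagged'|H) = 0.968, P('spam-flagged'|¬H) = 0.119.
Update on result 1 ('spam-flagged'): P(H) ← 0.968·0.1800 / (0.968·0.1800 + 0.119·0.8200) = 0.17424/0.27182 = 0.6410.
Update on result 2 ('not-flagged'): P(H) ← 0.032·0.6410 / (0.032·0.6410 + 0.881·0.3590) = 0.020512/0.33678 = 0.0609.

Posterior P(H) ≈ 0.061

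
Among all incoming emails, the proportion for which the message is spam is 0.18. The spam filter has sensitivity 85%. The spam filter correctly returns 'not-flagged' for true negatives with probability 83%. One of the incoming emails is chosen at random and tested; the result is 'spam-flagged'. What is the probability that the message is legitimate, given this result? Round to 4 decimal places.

Let H be the event that the message is spam. P(H) = 0.18, so P(¬H) = 0.82. With E the 'spam-flagged' result, P(E|H) = 0.85 and P(E|¬H) = 0.17.
P(E) = 0.85·0.18 + 0.17·0.82 = 0.15300 + 0.13940 = 0.29240.
By Bayes' theorem, P(H|E) = 0.15300 / 0.29240 = 0.5233. Hence P(¬H|E) = 1 − 0.5233 = 0.4767.

P(¬H | E) ≈ 0.4767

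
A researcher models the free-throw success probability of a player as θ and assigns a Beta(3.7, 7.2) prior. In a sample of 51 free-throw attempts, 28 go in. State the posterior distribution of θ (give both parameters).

Observing 28 successes and 23 failures updates Beta(3.7, 7.2) by adding the success and failure counts to the two shape parameters: α = 3.7+28 = 31.7, β = 7.2+23 = 30.2.

Posterior: Beta(31.7, 30.2)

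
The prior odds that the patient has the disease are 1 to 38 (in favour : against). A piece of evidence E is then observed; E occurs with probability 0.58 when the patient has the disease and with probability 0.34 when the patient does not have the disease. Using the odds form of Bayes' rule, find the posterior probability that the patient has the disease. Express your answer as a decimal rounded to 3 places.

Prior odds = 1/38 = 0.026316. In log-odds, ln(0.026316) = -3.6376.
Add log likelihood ratio: ln(1.7059) = 0.53408.
Posterior log-odds = -3.1035, so posterior odds = exp(-3.1035) = 0.044892. Converting, P(H|E) = 0.044892/1.0449 = 0.043.

Posterior probability ≈ 0.043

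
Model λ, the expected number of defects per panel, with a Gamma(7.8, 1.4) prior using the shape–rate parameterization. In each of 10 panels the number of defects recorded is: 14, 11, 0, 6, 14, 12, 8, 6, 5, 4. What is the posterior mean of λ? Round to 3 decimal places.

Posterior mean ≈ 7.702

Total count ∑xᵢ = 80 over n = 10 panels.
Gamma is conjugate to the Poisson likelihood: posterior is Gamma(shape = 7.8+80 = 87.8, rate = 1.4+10 = 11.4).
E[λ | data] = 87.8/11.4 = 7.702.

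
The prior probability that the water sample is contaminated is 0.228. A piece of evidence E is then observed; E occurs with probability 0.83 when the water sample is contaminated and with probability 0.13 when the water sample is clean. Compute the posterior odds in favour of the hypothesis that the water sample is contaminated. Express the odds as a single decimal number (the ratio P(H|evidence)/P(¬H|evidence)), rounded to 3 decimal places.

Prior odds = 0.228/(1−0.228) = 0.29534. In log-odds, ln(0.29534) = -1.2196.
Add log likelihood ratio: ln(6.3846) = 1.8539.
Posterior log-odds = 0.63425, so posterior odds = exp(0.63425) = 1.8856.

Posterior odds ≈ 1.886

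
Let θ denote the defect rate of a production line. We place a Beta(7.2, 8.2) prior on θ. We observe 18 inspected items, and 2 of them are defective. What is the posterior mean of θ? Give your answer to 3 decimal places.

Observing 2 successes and 16 failures updates Beta(7.2, 8.2) by adding the success and failure counts to the two shape parameters: α = 7.2+2 = 9.2, β = 8.2+16 = 24.2.
E[θ | data] = 9.2/(9.2+24.2) = 0.275.

Posterior mean ≈ 0.275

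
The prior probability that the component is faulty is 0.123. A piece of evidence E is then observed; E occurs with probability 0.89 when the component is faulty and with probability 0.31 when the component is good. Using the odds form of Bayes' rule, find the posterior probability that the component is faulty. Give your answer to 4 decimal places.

Prior odds = 0.123/(1−0.123) = 0.14025.
Likelihood ratio for E = 0.89/0.31 = 2.8710.
Posterior odds = prior odds × LR = 0.40266.
Posterior probability = odds/(1+odds) = 0.40266/1.4027 = 0.2871.

Posterior probability ≈ 0.2871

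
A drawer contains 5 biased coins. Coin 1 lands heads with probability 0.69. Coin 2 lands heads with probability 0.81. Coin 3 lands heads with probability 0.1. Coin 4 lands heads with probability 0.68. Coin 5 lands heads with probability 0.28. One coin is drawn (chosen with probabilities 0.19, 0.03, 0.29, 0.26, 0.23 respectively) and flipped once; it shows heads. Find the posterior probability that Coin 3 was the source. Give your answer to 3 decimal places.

Tabulate prior·likelihood by source: [1] prior 0.19, lik 0.69, product 0.1311; [2] prior 0.03, lik 0.81, product 0.02430; [3] prior 0.29, lik 0.1, product 0.02900; [4] prior 0.26, lik 0.68, product 0.1768; [5] prior 0.23, lik 0.28, product 0.06440.
Normalizing constant = 0.42560; the posterior for Coin 3 is its product over the sum, 0.02900/0.42560 = 0.068.

Posterior probability ≈ 0.068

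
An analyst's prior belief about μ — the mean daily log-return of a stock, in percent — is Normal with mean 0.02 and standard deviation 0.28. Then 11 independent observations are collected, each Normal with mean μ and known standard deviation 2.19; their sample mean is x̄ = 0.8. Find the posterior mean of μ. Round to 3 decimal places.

Prior precision 1/τ₀² = 1/0.28² = 12.7551; data precision n/σ² = 11/2.19² = 2.29353.
Posterior precision = 12.7551 + 2.29353 = 15.0486.
Posterior mean = (12.7551·0.02 + 2.29353·0.8) / 15.0486 = 0.139.

Posterior mean ≈ 0.139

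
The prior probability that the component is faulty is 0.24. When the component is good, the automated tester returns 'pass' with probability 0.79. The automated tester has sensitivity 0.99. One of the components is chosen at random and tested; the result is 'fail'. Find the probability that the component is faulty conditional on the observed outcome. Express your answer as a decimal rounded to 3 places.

Let H be the event that the component is faulty. P(H) = 0.24, so P(¬H) = 0.76. With E the 'fail' result, P(E|H) = 0.99 and P(E|¬H) = 0.21.
P(E) = 0.99·0.24 + 0.21·0.76 = 0.23760 + 0.15960 = 0.39720.
By Bayes' theorem, P(H|E) = 0.23760 / 0.39720 = 0.598.

P(H | E) ≈ 0.598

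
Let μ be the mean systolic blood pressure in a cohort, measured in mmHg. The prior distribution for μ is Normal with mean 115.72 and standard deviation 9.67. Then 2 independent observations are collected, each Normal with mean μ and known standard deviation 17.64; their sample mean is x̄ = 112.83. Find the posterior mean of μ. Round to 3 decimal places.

With known σ, the Normal prior is conjugate. Weight on the data is w = (n/σ²)/(n/σ² + 1/τ₀²) = 0.00642736/(0.00642736+0.0106942) = 0.37540.
Posterior mean = w·x̄ + (1−w)·μ₀ = 0.37540·112.83 + 0.62460·115.72 = 114.635.

Posterior mean ≈ 114.635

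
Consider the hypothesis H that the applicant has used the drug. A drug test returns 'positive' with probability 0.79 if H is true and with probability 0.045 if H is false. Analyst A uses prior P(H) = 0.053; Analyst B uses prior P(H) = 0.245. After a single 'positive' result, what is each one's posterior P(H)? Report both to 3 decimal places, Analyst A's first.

Analyst A: 0.496; Analyst B: 0.851

P('+'|H) = 0.79, P('+'|¬H) = 0.045.
Analyst A: numerator 0.79·0.053 = 0.041870; evidence = 0.041870+0.045·0.947 = 0.084485; posterior = 0.496.
Analyst B: numerator 0.79·0.245 = 0.19355; evidence = 0.19355+0.045·0.755 = 0.22753; posterior = 0.851.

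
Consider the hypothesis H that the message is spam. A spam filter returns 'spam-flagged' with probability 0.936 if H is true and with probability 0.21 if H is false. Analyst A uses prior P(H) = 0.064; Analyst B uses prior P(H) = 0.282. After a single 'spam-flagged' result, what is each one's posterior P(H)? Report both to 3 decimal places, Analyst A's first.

Analyst A: 0.234; Analyst B: 0.636

P('+'|H) = 0.936, P('+'|¬H) = 0.21.
Analyst A: numerator 0.936·0.064 = 0.059904; evidence = 0.059904+0.21·0.936 = 0.25646; posterior = 0.234.
Analyst B: numerator 0.936·0.282 = 0.26395; evidence = 0.26395+0.21·0.718 = 0.41473; posterior = 0.636.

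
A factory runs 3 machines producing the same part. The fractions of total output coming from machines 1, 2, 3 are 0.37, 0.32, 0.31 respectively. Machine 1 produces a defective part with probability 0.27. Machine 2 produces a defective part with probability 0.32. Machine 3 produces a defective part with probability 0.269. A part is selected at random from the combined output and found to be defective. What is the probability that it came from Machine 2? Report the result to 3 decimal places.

Posterior probability ≈ 0.358

Tabulate prior·likelihood by source: [1] prior 0.37, lik 0.27, product 0.09990; [2] prior 0.32, lik 0.32, product 0.1024; [3] prior 0.31, lik 0.269, product 0.08339.
Normalizing constant = 0.28569; the posterior for Machine 2 is its product over the sum, 0.1024/0.28569 = 0.358.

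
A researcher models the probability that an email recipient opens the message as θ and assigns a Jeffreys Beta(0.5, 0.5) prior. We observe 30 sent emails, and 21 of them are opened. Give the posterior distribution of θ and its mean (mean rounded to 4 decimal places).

Observing 21 successes and 9 failures updates Beta(0.5, 0.5) by adding the success and failure counts to the two shape parameters: α = 0.5+21 = 21.5, β = 0.5+9 = 9.5.
Posterior mean = α/(α+β) = 21.5/31 = 0.6935.

Posterior: Beta(21.5, 9.5); mean ≈ 0.6935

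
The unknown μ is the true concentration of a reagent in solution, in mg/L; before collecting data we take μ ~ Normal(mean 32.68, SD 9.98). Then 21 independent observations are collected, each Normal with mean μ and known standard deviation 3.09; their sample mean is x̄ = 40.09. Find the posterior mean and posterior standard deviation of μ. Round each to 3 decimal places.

Prior precision 1/τ₀² = 1/9.98² = 0.0100401; data precision n/σ² = 21/3.09² = 2.19939.
Posterior precision = 0.0100401 + 2.19939 = 2.20943, giving posterior SD = 1/√2.20943 = 0.673.
Posterior mean = (0.0100401·32.68 + 2.19939·40.09) / 2.20943 = 40.056.

Posterior mean ≈ 40.056; posterior SD ≈ 0.673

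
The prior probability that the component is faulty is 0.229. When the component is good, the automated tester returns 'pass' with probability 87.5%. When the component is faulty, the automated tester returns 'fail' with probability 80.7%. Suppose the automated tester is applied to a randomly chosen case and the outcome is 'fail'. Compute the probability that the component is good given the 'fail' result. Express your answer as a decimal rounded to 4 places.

P(¬H | E) ≈ 0.3428

Write H for 'the component is faulty'. Prior odds H:¬H = 0.229/0.771 = 0.29702. For the 'fail' outcome, the likelihood ratio is 0.807/0.125 = 6.4560.
Posterior odds = 0.29702 × 6.4560 = 1.9175, so P(H|E) = 1.9175/(1+1.9175) = 0.6572. Then P(¬H|E) = 1 − 0.6572 = 0.3428.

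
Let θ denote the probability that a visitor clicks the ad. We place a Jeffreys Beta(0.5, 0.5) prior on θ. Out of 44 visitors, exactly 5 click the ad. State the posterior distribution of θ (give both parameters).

Observing 5 successes and 39 failures updates Beta(0.5, 0.5) by adding the success and failure counts to the two shape parameters: α = 0.5+5 = 5.5, β = 0.5+39 = 39.5.

Posterior: Beta(5.5, 39.5)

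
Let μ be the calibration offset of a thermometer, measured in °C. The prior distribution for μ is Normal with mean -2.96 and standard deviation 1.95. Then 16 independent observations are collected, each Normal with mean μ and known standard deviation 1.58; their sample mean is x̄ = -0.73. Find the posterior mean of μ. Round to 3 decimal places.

Prior precision 1/τ₀² = 1/1.95² = 0.262985; data precision n/σ² = 16/1.58² = 6.40923.
Posterior precision = 0.262985 + 6.40923 = 6.67221.
Posterior mean = (0.262985·-2.96 + 6.40923·-0.73) / 6.67221 = -0.818.

Posterior mean ≈ -0.818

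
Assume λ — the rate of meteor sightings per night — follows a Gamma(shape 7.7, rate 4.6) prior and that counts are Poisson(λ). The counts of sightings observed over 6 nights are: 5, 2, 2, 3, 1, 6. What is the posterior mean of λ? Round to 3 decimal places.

Total count ∑xᵢ = 19 over n = 6 nights.
Gamma is conjugate to the Poisson likelihood: posterior is Gamma(shape = 7.7+19 = 26.7, rate = 4.6+6 = 10.6).
Posterior mean = shape/rate = 26.7/10.6 = 2.519.

Posterior mean ≈ 2.519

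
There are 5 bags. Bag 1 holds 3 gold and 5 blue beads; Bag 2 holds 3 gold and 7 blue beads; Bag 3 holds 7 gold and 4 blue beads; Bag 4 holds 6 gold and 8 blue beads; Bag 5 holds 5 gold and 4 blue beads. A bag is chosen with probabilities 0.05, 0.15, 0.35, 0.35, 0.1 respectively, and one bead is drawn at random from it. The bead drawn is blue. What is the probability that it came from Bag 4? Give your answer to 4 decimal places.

Posterior probability ≈ 0.3937

P(blue|Bag 1) = 0.625; P(blue|Bag 2) = 0.7; P(blue|Bag 3) = 0.3636; P(blue|Bag 4) = 0.5714; P(blue|Bag 5) = 0.4444.
Prior × likelihood for each source: 0.05·0.625=0.03125, 0.15·0.7=0.1050, 0.35·0.3636=0.1273, 0.35·0.5714=0.2000, 0.1·0.4444=0.04444. Summing gives P(blue) = 0.50797.
P(Bag 4 | blue) = 0.2000 / 0.50797 = 0.3937.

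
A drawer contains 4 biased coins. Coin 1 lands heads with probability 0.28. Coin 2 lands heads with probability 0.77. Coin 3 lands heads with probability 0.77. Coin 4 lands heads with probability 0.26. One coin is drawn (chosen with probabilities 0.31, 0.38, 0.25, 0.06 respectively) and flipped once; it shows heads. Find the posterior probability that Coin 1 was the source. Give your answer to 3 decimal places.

Tabulate prior·likelihood by source: [1] prior 0.31, lik 0.28, product 0.08680; [2] prior 0.38, lik 0.77, product 0.2926; [3] prior 0.25, lik 0.77, product 0.1925; [4] prior 0.06, lik 0.26, product 0.01560.
Normalizing constant = 0.58750; the posterior for Coin 1 is its product over the sum, 0.08680/0.58750 = 0.148.

Posterior probability ≈ 0.148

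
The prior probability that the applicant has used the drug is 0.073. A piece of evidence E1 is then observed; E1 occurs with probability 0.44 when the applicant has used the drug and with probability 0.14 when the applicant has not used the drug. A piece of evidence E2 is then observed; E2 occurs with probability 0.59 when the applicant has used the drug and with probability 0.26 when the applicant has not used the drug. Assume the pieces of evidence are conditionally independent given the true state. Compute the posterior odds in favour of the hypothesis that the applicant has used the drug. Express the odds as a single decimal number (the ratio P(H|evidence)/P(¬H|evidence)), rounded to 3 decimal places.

Posterior odds ≈ 0.562

Prior odds = 0.073/(1−0.073) = 0.078749. In log-odds, ln(0.078749) = -2.5415.
Add log likelihood ratios: ln(3.1429) + ln(2.2692) = 1.9646.
Posterior log-odds = -0.57692, so posterior odds = exp(-0.57692) = 0.56162.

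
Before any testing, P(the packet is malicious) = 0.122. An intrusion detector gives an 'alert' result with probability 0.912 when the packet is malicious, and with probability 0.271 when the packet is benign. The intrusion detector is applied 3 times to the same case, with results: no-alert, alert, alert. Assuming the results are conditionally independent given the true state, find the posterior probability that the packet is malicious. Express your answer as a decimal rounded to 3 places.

With H the event that the packet is malicious, the joint likelihood of the observed sequence is P(data|H) = 0.088·0.912·0.912 = 0.073193 and P(data|¬H) = 0.729·0.271·0.271 = 0.053538.
Bayes: P(H|data) = 0.122·0.073193 / (0.122·0.073193 + 0.878·0.053538) = 0.0089296/0.055936 = 0.1596.

Posterior P(H) ≈ 0.160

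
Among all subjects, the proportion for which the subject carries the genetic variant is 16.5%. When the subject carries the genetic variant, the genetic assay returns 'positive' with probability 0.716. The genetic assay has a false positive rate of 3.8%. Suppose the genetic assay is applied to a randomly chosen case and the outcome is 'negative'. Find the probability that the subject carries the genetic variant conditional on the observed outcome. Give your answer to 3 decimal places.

P(H | E) ≈ 0.055

Let H be the event that the subject carries the genetic variant. P(H) = 0.165, so P(¬H) = 0.835. With E the 'negative' result, P(E|H) = 0.284 and P(E|¬H) = 0.962.
P(E) = 0.284·0.165 + 0.962·0.835 = 0.046860 + 0.80327 = 0.85013.
By Bayes' theorem, P(H|E) = 0.046860 / 0.85013 = 0.055.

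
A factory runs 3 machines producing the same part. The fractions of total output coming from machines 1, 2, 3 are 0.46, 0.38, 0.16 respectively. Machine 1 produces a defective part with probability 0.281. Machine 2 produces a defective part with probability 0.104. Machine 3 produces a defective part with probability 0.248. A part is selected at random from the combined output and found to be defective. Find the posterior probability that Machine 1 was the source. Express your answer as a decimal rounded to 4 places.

Posterior probability ≈ 0.6201

Tabulate prior·likelihood by source: [1] prior 0.46, lik 0.281, product 0.1293; [2] prior 0.38, lik 0.104, product 0.03952; [3] prior 0.16, lik 0.248, product 0.03968.
Normalizing constant = 0.20846; the posterior for Machine 1 is its product over the sum, 0.1293/0.20846 = 0.6201.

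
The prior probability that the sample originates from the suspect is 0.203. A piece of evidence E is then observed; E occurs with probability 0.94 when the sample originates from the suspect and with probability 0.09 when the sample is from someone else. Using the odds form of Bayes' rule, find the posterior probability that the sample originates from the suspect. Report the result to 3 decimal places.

Prior odds = 0.203/(1−0.203) = 0.25471. In log-odds, ln(0.25471) = -1.3676.
Add log likelihood ratio: ln(10.444) = 2.3461.
Posterior log-odds = 0.97842, so posterior odds = exp(0.97842) = 2.6603. Converting, P(H|E) = 2.6603/3.6603 = 0.727.

Posterior probability ≈ 0.727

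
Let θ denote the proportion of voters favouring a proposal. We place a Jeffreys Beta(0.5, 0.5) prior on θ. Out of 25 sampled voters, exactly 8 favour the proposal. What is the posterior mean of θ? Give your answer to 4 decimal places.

Posterior mean ≈ 0.3269

Observing 8 successes and 17 failures updates Beta(0.5, 0.5) by adding the success and failure counts to the two shape parameters: α = 0.5+8 = 8.5, β = 0.5+17 = 17.5.
E[θ | data] = 8.5/(8.5+17.5) = 0.3269.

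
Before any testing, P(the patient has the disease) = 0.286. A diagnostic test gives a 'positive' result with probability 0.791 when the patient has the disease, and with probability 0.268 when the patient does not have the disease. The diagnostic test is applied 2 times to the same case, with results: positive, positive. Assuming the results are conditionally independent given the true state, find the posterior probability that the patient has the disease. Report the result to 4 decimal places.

Let H be the event that the patient has the disease; start with P(H) = 0.286. P('positive'|H) = 0.791, P('positive'|¬H) = 0.268.
Update on result 1 ('positive'): P(H) ← 0.791·0.2860 / (0.791·0.2860 + 0.268·0.7140) = 0.22623/0.41758 = 0.5418.
Update on result 2 ('positive'): P(H) ← 0.791·0.5418 / (0.791·0.5418 + 0.268·0.4582) = 0.42853/0.55134 = 0.7773.

Posterior P(H) ≈ 0.7773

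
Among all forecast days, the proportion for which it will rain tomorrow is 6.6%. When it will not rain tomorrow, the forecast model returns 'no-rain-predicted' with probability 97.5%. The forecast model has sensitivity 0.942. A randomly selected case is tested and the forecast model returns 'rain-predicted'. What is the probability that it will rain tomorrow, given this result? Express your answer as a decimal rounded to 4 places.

Write H for 'it will rain tomorrow'. Prior odds H:¬H = 0.066/0.934 = 0.070664. For the 'rain-predicted' outcome, the likelihood ratio is 0.942/0.025 = 37.680.
Posterior odds = 0.070664 × 37.680 = 2.6626, so P(H|E) = 2.6626/(1+2.6626) = 0.7270.

P(H | E) ≈ 0.7270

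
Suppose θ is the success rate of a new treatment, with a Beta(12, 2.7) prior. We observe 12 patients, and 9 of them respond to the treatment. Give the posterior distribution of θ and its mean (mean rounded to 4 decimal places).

The binomial likelihood is conjugate to the Beta prior: with 9 successes and 3 failures, the posterior is Beta(12+9, 2.7+3) = Beta(21, 5.7).
Posterior mean = α/(α+β) = 21/26.7 = 0.7865.

Posterior: Beta(21, 5.7); mean ≈ 0.7865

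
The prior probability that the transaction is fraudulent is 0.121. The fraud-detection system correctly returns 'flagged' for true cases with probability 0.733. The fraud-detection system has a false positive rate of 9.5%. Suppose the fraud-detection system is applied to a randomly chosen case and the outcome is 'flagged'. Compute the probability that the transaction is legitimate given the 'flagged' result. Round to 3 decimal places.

Let H be the event that the transaction is fraudulent. P(H) = 0.121, so P(¬H) = 0.879. With E the 'flagged' result, P(E|H) = 0.733 and P(E|¬H) = 0.095.
P(E) = 0.733·0.121 + 0.095·0.879 = 0.088693 + 0.083505 = 0.17220.
By Bayes' theorem, P(H|E) = 0.088693 / 0.17220 = 0.515. Hence P(¬H|E) = 1 − 0.515 = 0.485.

P(¬H | E) ≈ 0.485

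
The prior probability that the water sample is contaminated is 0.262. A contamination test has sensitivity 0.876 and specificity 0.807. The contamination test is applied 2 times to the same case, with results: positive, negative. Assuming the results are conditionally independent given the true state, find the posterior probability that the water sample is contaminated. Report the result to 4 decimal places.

Posterior P(H) ≈ 0.1985

With H the event that the water sample is contaminated, the joint likelihood of the observed sequence is P(data|H) = 0.876·0.124 = 0.10862 and P(data|¬H) = 0.193·0.807 = 0.15575.
Bayes: P(H|data) = 0.262·0.10862 / (0.262·0.10862 + 0.738·0.15575) = 0.028459/0.14340 = 0.1985.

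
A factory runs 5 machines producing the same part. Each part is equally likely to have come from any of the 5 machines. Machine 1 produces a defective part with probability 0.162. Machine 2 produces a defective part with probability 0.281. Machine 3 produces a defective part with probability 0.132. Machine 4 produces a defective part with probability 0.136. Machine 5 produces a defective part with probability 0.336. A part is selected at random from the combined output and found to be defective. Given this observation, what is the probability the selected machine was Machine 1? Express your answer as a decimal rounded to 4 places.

P(defective|M1) = 0.162; P(defective|M2) = 0.281; P(defective|M3) = 0.132; P(defective|M4) = 0.136; P(defective|M5) = 0.336.
Prior × likelihood for each source: 0.2·0.162=0.03240, 0.2·0.281=0.05620, 0.2·0.132=0.02640, 0.2·0.136=0.02720, 0.2·0.336=0.06720. Summing gives P(defective) = 0.20940.
P(Machine 1 | defective) = 0.03240 / 0.20940 = 0.1547.

Posterior probability ≈ 0.1547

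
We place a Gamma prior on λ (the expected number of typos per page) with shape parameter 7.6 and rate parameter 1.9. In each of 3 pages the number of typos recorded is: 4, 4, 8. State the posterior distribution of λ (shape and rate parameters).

Posterior: Gamma(shape=23.6, rate=4.9)

Total count ∑xᵢ = 16 over n = 3 pages.
Gamma is conjugate to the Poisson likelihood: posterior is Gamma(shape = 7.6+16 = 23.6, rate = 1.9+3 = 4.9).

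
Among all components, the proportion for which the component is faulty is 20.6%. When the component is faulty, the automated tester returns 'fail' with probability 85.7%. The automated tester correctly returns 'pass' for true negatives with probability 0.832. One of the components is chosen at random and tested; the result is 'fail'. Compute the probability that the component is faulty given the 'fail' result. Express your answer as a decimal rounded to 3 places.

Let H be the event that the component is faulty. P(H) = 0.206, so P(¬H) = 0.794. With E the 'fail' result, P(E|H) = 0.857 and P(E|¬H) = 0.168.
P(E) = 0.857·0.206 + 0.168·0.794 = 0.17654 + 0.13339 = 0.30993.
By Bayes' theorem, P(H|E) = 0.17654 / 0.30993 = 0.570.

P(H | E) ≈ 0.570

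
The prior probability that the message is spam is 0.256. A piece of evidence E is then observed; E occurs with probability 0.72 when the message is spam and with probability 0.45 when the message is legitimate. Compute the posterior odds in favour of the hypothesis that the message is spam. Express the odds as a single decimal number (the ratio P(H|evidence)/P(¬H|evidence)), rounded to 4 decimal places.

Prior odds = 0.256/(1−0.256) = 0.34409. In log-odds, ln(0.34409) = -1.0669.
Add log likelihood ratio: ln(1.6000) = 0.47000.
Posterior log-odds = -0.59686, so posterior odds = exp(-0.59686) = 0.55054.

Posterior odds ≈ 0.5505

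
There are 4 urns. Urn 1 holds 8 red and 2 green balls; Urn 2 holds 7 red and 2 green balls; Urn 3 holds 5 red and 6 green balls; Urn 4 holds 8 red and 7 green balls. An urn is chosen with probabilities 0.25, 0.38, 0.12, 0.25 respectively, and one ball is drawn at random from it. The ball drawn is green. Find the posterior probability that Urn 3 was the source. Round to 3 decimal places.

Posterior probability ≈ 0.207

Tabulate prior·likelihood by source: [1] prior 0.25, lik 0.2, product 0.05000; [2] prior 0.38, lik 0.2222, product 0.08444; [3] prior 0.12, lik 0.5455, product 0.06545; [4] prior 0.25, lik 0.4667, product 0.1167.
Normalizing constant = 0.31657; the posterior for Urn 3 is its product over the sum, 0.06545/0.31657 = 0.207.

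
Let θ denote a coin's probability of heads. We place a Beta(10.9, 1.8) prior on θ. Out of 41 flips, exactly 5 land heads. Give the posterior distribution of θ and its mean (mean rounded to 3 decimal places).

Observing 5 successes and 36 failures updates Beta(10.9, 1.8) by adding the success and failure counts to the two shape parameters: α = 10.9+5 = 15.9, β = 1.8+36 = 37.8.
Posterior mean = α/(α+β) = 15.9/53.7 = 0.296.

Posterior: Beta(15.9, 37.8); mean ≈ 0.296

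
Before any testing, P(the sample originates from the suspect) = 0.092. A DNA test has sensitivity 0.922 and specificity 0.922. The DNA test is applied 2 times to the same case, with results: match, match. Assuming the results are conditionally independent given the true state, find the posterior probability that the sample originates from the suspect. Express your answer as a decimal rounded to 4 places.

With H the event that the sample originates from the suspect, the joint likelihood of the observed sequence is P(data|H) = 0.922·0.922 = 0.85008 and P(data|¬H) = 0.078·0.078 = 0.0060840.
Bayes: P(H|data) = 0.092·0.85008 / (0.092·0.85008 + 0.908·0.0060840) = 0.078208/0.083732 = 0.9340.

Posterior P(H) ≈ 0.9340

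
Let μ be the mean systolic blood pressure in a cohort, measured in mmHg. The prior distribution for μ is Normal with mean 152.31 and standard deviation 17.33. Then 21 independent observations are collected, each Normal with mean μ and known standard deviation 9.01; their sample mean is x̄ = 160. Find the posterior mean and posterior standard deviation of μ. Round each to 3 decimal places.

Posterior mean ≈ 159.902; posterior SD ≈ 1.954

With known σ, the Normal prior is conjugate. Weight on the data is w = (n/σ²)/(n/σ² + 1/τ₀²) = 0.258684/(0.258684+0.00332968) = 0.98729.
Posterior mean = w·x̄ + (1−w)·μ₀ = 0.98729·160 + 0.012708·152.31 = 159.902. Posterior variance = 1/(0.258684+0.00332968) = 3.81659, so SD = 1.954.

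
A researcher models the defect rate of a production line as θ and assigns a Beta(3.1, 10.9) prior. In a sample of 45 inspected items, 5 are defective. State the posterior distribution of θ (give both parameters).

The binomial likelihood is conjugate to the Beta prior: with 5 successes and 40 failures, the posterior is Beta(3.1+5, 10.9+40) = Beta(8.1, 50.9).

Posterior: Beta(8.1, 50.9)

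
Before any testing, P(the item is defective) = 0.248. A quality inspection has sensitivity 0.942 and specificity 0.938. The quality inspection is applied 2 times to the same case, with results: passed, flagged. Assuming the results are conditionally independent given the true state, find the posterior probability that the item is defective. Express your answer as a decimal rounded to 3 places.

Posterior P(H) ≈ 0.237

With H the event that the item is defective, the joint likelihood of the observed sequence is P(data|H) = 0.058·0.942 = 0.054636 and P(data|¬H) = 0.938·0.062 = 0.058156.
Bayes: P(H|data) = 0.248·0.054636 / (0.248·0.054636 + 0.752·0.058156) = 0.013550/0.057283 = 0.2365.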